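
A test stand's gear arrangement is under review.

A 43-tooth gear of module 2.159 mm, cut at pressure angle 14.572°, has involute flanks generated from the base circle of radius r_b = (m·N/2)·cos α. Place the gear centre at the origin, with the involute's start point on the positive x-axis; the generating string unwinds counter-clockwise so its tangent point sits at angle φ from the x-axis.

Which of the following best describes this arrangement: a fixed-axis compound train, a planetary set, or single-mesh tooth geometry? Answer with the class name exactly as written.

single-mesh tooth geometry

class = single-mesh tooth geometry [base-circle involute, m = 2.159, 43T]
classification: single-mesh tooth geometry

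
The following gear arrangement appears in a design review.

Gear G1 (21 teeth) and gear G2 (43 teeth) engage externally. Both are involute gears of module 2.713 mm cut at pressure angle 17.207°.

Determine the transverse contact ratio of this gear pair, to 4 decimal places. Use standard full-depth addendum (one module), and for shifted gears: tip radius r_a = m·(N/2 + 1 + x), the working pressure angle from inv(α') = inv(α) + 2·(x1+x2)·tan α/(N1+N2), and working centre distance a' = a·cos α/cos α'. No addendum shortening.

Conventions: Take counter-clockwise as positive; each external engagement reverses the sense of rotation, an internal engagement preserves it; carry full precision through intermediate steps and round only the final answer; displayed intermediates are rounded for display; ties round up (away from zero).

1.7824

class = single-mesh tooth geometry [involute pair 21T × 43T, m = 2.713]
base radii: r_b1 = 27.211508, r_b2 = 55.718802
tip radii: r_a1 = 31.199500, r_a2 = 61.042500
no profile shift: α' = α, a' = a
action lengths: √(r_a1²−r_b1²) = 15.262459, √(r_a2²−r_b2²) = 24.931947
base pitch p_b = π·m·cos α = 8.141664
CR = (15.262459 + 24.931947 − 86.816000·sin 17.20700°)/8.141664 = 1.782447
contact ratio ≈ 1.7824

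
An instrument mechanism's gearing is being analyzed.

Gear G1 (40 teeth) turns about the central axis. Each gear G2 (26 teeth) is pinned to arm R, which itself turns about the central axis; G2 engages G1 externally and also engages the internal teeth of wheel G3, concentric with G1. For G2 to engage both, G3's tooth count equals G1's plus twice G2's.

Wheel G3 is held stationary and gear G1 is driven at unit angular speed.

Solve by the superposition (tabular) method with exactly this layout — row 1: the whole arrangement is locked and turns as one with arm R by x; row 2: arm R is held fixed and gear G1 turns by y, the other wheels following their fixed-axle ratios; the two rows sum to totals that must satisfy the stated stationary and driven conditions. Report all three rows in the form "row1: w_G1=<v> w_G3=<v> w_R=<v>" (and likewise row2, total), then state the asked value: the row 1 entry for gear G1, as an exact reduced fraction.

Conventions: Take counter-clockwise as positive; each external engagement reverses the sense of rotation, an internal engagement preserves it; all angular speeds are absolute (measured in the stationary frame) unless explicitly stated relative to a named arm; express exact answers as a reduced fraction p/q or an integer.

row1: w_G1=10/33 w_G3=10/33 w_R=10/33
row2: w_G1=23/33 w_G3=-10/33 w_R=0
total: w_G1=1 w_G3=0 w_R=10/33
asked value: 10/33

recognized (axles ride arm R): planetary set, 40/26/92 teeth
row 1 (train locked, turned with arm): all members turn x
row 2: sun turns y, ring = −(40/92)·y, arm 0
boundary: total ω_ring = x − (40/92)·y = 0 and total ω_sun = x + y = 1  ⇒  y = 23/33, x = 10/33
row 2 ring = −(40/92)·23/33 = -10/33
totals (row 1 + row 2): sun 10/33 + 23/33 = 1, ring 10/33 + (-10/33) = 0, arm 10/33 + 0 = 10/33
asked cell (row1, sun) = 10/33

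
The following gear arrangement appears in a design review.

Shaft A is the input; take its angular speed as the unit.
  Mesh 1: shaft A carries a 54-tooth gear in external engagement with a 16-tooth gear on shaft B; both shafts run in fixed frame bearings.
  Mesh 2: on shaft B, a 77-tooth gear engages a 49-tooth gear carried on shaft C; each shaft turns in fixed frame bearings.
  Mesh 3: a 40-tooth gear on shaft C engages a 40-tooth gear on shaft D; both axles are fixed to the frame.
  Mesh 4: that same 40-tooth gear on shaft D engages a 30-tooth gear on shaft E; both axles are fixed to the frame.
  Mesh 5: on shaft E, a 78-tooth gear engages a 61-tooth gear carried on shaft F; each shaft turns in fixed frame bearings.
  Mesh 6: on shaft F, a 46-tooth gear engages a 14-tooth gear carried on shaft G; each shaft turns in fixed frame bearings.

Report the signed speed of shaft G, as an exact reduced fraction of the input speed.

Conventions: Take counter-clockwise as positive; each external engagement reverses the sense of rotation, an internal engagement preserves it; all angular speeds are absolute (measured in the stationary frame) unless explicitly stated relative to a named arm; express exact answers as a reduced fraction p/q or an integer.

88803/2989

6-mesh fixed-axis compound train (all bearings frame-fixed)
mesh 1 [54T→16T]: |ω|/ω_in = 1×54/16 = 27/8, sense flips to −
mesh 2 [77T→49T]: |ω|/ω_in = (27/8)×77/49 = 297/56, sense flips to +
mesh 3 [40T→40T]: |ω|/ω_in = (297/56)×40/40 = 297/56, sense flips to −
mesh 4 [40T→30T]: |ω|/ω_in = (297/56)×40/30 = 99/14, sense flips to +
mesh 5 [78T→61T]: |ω|/ω_in = (99/14)×78/61 = 3861/427, sense flips to −
mesh 6 [46T→14T]: |ω|/ω_in = (3861/427)×46/14 = 88803/2989, sense flips to +
signed output speed (× input speed) = 88803/2989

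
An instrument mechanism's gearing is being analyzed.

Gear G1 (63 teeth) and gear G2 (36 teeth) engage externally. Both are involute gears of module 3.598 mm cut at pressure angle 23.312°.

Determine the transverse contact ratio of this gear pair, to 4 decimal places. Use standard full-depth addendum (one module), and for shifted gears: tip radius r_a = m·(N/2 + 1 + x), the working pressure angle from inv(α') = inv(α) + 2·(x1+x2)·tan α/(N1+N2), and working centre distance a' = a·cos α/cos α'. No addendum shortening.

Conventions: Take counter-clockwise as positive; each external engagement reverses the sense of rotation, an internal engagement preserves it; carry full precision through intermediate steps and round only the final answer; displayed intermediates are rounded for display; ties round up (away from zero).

single-mesh involute tooth geometry (63T engaging 36T at module 3.598)
base radii: r_b1 = 104.084566, r_b2 = 59.476895
tip radii: r_a1 = 116.935000, r_a2 = 68.362000
no profile shift: α' = α, a' = a
action lengths: √(r_a1²−r_b1²) = 53.293502, √(r_a2²−r_b2²) = 33.702552
base pitch p_b = π·m·cos α = 10.380676
CR = (53.293502 + 33.702552 − 178.101000·sin 23.31200°)/10.380676 = 1.590912
contact ratio ≈ 1.5909

1.5909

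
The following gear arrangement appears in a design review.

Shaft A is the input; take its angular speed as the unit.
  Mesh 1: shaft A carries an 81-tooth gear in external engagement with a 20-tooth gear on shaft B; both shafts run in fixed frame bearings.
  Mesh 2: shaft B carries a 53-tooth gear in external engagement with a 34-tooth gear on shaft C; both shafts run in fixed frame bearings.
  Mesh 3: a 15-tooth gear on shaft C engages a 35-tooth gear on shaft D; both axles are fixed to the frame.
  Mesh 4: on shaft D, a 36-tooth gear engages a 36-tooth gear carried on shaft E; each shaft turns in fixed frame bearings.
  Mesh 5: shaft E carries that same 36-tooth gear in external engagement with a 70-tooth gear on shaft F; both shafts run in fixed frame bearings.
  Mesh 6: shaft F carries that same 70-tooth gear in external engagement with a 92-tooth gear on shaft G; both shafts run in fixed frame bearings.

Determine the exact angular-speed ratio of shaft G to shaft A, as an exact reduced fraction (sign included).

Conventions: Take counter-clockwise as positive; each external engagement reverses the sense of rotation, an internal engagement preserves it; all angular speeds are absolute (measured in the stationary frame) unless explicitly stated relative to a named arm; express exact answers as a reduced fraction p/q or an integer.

class = fixed-axis compound train [6 meshes; 6 ratios multiply, 6 sense flips]
mesh 1 [81T→20T]: running ratio 81/20, sense −
mesh 2 [53T→34T]: running ratio 4293/680, sense +
mesh 3 [15T→35T]: running ratio 12879/4760, sense −
mesh 4 [36T→36T]: running ratio 12879/4760, sense +
mesh 5 [36T→70T]: running ratio 115911/83300, sense −
mesh 6 [70T→92T]: running ratio 115911/109480, sense +
ω_out/ω_in = 115911/109480

115911/109480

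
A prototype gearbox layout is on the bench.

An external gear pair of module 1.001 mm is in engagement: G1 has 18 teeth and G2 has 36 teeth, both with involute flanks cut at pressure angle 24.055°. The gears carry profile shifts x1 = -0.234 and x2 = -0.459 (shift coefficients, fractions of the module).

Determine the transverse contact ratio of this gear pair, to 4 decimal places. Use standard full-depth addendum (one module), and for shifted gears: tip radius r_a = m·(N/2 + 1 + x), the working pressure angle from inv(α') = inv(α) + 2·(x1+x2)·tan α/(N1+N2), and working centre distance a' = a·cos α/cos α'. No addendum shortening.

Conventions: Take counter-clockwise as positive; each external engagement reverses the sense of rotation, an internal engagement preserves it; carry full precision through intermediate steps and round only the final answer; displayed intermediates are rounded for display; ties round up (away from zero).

topology: single-mesh involute geometry — m = 1.001, 18T/36T pair
base radii: r_b1 = 8.226610, r_b2 = 16.453220
tip radii: r_a1 = 9.775766, r_a2 = 18.559541
inv(α') = inv(24.055°) + 2·(-0.234-0.459)·tan α/(18+36) = 0.01508337  ⇒  α' = 20.07709°
a' = a·cos α / cos α' = 27.0270·cos 24.055°/cos 20.07709° = 26.276618
action lengths: √(r_a1²−r_b1²) = 5.280956, √(r_a2²−r_b2²) = 8.587673
base pitch p_b = π·m·cos α = 2.871629
CR = (5.280956 + 8.587673 − 26.276618·sin 20.07709°)/2.871629 = 1.688339
contact ratio ≈ 1.6883

1.6883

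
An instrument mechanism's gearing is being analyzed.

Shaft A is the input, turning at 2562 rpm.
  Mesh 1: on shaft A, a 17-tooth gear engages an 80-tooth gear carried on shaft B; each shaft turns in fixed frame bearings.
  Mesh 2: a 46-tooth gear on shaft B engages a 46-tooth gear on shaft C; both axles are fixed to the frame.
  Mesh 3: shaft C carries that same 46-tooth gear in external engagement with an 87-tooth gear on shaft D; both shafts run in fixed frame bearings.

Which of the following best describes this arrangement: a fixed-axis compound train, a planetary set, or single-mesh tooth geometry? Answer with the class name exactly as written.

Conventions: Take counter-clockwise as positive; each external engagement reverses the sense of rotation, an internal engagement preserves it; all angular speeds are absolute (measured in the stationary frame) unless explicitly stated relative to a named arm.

topology: fixed-axis compound train — 3 meshes, A→D
classification: fixed-axis compound train

fixed-axis compound train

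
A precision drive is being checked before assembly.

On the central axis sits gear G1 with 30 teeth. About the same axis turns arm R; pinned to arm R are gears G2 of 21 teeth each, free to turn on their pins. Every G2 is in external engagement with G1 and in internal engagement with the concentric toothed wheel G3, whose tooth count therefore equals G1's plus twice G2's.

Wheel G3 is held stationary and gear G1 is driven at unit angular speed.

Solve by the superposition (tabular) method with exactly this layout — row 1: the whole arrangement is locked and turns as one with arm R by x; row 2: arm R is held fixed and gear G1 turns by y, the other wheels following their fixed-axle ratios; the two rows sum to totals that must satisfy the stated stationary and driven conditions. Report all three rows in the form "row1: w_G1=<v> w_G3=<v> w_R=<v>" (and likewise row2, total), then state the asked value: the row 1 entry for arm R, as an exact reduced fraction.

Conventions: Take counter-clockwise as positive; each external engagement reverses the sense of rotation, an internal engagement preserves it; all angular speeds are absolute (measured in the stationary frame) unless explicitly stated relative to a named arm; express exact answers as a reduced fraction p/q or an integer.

row1: w_G1=5/17 w_G3=5/17 w_R=5/17
row2: w_G1=12/17 w_G3=-5/17 w_R=0
total: w_G1=1 w_G3=0 w_R=5/17
asked value: 5/17

recognized (axles ride arm R): planetary set, 30/21/72 teeth
superposition row 1 [locked train]: every member turns x
superposition row 2 [arm held]: sun y, ring −(30/72)·y, arm 0
boundary: total ω_ring = x − (30/72)·y = 0 and total ω_sun = x + y = 1  ⇒  y = 12/17, x = 5/17
row 2 ring = −(30/72)·12/17 = -5/17
totals (row 1 + row 2): sun 5/17 + 12/17 = 1, ring 5/17 + (-5/17) = 0, arm 5/17 + 0 = 5/17
asked cell (row1, arm) = 5/17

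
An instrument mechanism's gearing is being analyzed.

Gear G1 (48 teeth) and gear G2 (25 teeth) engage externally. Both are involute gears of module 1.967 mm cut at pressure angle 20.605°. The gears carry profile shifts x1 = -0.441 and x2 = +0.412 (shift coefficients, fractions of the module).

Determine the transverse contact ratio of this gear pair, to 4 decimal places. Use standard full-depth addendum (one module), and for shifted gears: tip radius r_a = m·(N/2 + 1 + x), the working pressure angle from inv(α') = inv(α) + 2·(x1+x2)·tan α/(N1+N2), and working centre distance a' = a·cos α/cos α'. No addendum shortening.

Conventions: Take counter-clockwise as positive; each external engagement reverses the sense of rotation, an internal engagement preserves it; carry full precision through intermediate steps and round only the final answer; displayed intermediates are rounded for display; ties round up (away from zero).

1.5942

single-mesh involute tooth geometry (48T engaging 25T at module 1.967)
base radii: r_b1 = 44.188049, r_b2 = 23.014609
tip radii: r_a1 = 48.307553, r_a2 = 27.364904
inv(α') = inv(20.605°) + 2·(-0.441+0.412)·tan α/(48+25) = 0.01605108  ⇒  α' = 20.48314°
a' = a·cos α / cos α' = 71.7955·cos 20.605°/cos 20.48314° = 71.738295
action lengths: √(r_a1²−r_b1²) = 19.520144, √(r_a2²−r_b2²) = 14.804248
base pitch p_b = π·m·cos α = 5.784202
CR = (19.520144 + 14.804248 − 71.738295·sin 20.48314°)/5.784202 = 1.594151
contact ratio ≈ 1.5942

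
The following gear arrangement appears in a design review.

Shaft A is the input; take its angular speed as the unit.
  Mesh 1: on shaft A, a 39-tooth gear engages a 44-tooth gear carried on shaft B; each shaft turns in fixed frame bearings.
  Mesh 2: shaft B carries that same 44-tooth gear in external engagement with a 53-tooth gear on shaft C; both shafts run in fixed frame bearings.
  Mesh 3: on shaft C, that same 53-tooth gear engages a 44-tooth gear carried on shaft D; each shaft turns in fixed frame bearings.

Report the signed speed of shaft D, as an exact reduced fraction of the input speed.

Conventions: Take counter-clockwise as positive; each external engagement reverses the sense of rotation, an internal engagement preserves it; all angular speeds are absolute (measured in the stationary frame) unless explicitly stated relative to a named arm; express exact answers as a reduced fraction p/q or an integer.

-39/44

3-mesh fixed-axis compound train (all bearings frame-fixed)
mesh 1 [39T→44T]: |ω|/ω_in = 1×39/44 = 39/44, sense flips to −
mesh 2 [44T→53T]: |ω|/ω_in = (39/44)×44/53 = 39/53, sense flips to +
mesh 3 [53T→44T]: |ω|/ω_in = (39/53)×53/44 = 39/44, sense flips to −
signed output speed (× input speed) = -39/44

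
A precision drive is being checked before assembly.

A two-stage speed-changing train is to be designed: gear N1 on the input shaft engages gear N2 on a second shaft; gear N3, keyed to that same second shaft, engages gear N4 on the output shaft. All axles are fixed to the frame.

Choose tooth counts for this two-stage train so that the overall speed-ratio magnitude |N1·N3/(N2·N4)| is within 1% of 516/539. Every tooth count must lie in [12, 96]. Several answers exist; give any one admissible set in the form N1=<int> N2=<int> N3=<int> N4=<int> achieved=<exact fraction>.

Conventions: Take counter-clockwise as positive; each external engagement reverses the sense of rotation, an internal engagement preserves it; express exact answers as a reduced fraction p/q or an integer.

2-stage fixed-axis compound train for ratio 516/539
target = 516/539 in lowest terms: an exact hit needs N1·N3 = k·516 and N2·N4 = k·539 for one integer k, every count in [12, 96]; additionally prefer no 1:1 stage (N1 ≠ N2, N3 ≠ N4)
k = 1: no 1:1-free in-range split of k·516 and k·539 into factor pairs; take k = 2
k = 2: N1·N3 = 1032 = 12·86, N2·N4 = 1078 = 14·77
achieved = 12·86/(14·77) = 516/539; |achieved − target| = 0 ≤ 129/13475 ✓

N1=12 N2=14 N3=86 N4=77 achieved=516/539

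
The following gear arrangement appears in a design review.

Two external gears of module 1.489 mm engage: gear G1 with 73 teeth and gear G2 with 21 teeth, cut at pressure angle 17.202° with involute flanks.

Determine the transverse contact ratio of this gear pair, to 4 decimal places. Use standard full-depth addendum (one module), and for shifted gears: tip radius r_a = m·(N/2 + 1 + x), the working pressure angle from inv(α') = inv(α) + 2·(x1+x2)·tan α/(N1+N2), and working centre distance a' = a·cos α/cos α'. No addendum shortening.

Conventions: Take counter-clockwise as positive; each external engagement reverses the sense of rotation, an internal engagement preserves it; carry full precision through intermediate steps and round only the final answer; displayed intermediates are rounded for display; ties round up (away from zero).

1.8421

class = single-mesh tooth geometry [involute pair 73T × 21T, m = 1.489]
base radii: r_b1 = 51.917385, r_b2 = 14.935138
tip radii: r_a1 = 55.837500, r_a2 = 17.123500
no profile shift: α' = α, a' = a
action lengths: √(r_a1²−r_b1²) = 20.552653, √(r_a2²−r_b2²) = 8.375912
base pitch p_b = π·m·cos α = 4.468583
CR = (20.552653 + 8.375912 − 69.983000·sin 17.20200°)/4.468583 = 1.842126
contact ratio ≈ 1.8421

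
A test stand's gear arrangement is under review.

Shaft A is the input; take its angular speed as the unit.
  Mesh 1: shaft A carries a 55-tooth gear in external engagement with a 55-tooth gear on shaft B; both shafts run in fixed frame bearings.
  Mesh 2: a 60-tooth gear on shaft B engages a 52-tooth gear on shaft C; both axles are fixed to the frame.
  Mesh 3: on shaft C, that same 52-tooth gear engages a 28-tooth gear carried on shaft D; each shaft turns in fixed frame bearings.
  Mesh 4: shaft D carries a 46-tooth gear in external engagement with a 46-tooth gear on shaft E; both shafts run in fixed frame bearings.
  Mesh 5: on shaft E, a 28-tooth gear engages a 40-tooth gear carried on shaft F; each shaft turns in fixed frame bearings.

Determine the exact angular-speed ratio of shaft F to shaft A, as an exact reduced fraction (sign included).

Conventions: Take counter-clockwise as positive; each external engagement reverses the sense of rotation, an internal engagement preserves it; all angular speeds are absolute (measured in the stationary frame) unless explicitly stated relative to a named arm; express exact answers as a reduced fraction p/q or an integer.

-3/2

class = fixed-axis compound train [5 meshes; 5 ratios multiply, 5 sense flips]
mesh 1 [55T→55T]: running ratio 1, sense −
mesh 2 [60T→52T]: running ratio 15/13, sense +
mesh 3 [52T→28T]: running ratio 15/7, sense −
mesh 4 [46T→46T]: running ratio 15/7, sense +
mesh 5 [28T→40T]: running ratio 3/2, sense −
ω_out/ω_in = -3/2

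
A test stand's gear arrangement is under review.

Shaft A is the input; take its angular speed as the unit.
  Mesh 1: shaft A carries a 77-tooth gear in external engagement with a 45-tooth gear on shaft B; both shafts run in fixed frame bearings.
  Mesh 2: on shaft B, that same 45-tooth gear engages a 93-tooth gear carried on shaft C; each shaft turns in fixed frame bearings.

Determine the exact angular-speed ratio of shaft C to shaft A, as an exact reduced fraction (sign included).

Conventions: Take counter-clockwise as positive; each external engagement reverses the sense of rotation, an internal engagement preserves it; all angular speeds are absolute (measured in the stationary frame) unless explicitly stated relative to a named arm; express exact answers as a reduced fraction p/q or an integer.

77/93

class = fixed-axis compound train [2 meshes; 2 ratios multiply, 2 sense flips]
mesh 1 [77T→45T]: running ratio 77/45, sense −
mesh 2 [45T→93T]: running ratio 77/93, sense +
ω_out/ω_in = 77/93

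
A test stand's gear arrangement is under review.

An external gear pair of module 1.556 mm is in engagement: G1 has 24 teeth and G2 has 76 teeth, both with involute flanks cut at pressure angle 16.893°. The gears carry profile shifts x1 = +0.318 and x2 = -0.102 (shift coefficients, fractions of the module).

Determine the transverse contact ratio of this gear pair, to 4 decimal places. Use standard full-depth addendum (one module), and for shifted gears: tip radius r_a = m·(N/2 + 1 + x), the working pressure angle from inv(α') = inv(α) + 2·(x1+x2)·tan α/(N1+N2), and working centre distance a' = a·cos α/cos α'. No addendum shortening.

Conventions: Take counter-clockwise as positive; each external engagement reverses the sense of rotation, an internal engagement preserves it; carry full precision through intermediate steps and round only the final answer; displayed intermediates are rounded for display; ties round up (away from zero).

single-mesh involute tooth geometry (24T engaging 76T at module 1.556)
base radii: r_b1 = 17.866286, r_b2 = 56.576573
tip radii: r_a1 = 20.722808, r_a2 = 60.525288
inv(α') = inv(16.893°) + 2·(+0.318-0.102)·tan α/(24+76) = 0.01016325  ⇒  α' = 17.66947°
a' = a·cos α / cos α' = 77.8000·cos 16.893°/cos 17.66947° = 78.128709
action lengths: √(r_a1²−r_b1²) = 10.499076, √(r_a2²−r_b2²) = 21.503531
base pitch p_b = π·m·cos α = 4.677383
CR = (10.499076 + 21.503531 − 78.128709·sin 17.66947°)/4.677383 = 1.772052
contact ratio ≈ 1.7721

1.7721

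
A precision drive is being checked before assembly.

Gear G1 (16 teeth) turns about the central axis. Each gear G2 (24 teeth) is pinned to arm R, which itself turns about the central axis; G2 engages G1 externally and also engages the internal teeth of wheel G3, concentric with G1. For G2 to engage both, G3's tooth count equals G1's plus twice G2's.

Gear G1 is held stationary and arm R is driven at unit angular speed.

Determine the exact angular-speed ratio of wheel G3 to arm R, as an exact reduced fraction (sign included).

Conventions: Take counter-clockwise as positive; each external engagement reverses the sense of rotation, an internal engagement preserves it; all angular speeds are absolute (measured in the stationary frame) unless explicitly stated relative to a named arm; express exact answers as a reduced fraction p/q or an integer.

class = planetary set [G3 = 16+2·24 = 64; Willis about the carrier]
ring teeth: 16 + 2·24 = 64
16(ω_sun−ω_arm) = −64(ω_ring−ω_arm),  ω_sun = 0, ω_arm = 1
ω_ring = 1 − (16/64)(0−1) = 5/4
ω_out/ω_in = 5/4

5/4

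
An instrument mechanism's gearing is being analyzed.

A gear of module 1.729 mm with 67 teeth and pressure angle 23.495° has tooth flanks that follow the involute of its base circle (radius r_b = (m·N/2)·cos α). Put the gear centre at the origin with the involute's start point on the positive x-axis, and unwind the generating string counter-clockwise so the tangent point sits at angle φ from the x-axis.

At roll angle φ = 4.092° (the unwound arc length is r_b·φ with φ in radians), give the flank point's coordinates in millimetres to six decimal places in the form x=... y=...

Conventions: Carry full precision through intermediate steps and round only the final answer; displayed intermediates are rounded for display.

x=53.254810 y=0.006447

recognized (one wheel, involute flank): single-mesh tooth geometry, m = 1.729, N = 67
pitch radius r_p = m·N/2 = 1.729·67/2 = 57.921500
base radius r_b = r_p·cos α = 57.921500·cos 23.495° = 53.119510
roll angle φ = 4.092° = 0.07141887 rad
x = r_b·(cos φ + φ·sin φ) = 53.254810
y = r_b·(sin φ − φ·cos φ) = 0.006447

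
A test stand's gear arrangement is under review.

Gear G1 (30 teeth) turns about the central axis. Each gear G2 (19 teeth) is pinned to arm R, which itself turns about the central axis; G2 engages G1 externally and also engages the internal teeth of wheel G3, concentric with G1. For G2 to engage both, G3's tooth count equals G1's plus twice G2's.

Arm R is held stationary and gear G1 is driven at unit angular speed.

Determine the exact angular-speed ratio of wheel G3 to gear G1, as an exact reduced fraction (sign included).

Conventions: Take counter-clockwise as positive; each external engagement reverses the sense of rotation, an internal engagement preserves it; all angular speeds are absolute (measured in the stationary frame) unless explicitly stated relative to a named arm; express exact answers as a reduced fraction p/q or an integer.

-15/34

class = planetary set [G3 = 30+2·19 = 68; Willis about the carrier]
ring teeth: 30 + 2·19 = 68
30(ω_sun−ω_arm) = −68(ω_ring−ω_arm),  ω_arm = 0, ω_sun = 1
ω_ring = 0 − (30/68)(1−0) = -15/34
ω_out/ω_in = -15/34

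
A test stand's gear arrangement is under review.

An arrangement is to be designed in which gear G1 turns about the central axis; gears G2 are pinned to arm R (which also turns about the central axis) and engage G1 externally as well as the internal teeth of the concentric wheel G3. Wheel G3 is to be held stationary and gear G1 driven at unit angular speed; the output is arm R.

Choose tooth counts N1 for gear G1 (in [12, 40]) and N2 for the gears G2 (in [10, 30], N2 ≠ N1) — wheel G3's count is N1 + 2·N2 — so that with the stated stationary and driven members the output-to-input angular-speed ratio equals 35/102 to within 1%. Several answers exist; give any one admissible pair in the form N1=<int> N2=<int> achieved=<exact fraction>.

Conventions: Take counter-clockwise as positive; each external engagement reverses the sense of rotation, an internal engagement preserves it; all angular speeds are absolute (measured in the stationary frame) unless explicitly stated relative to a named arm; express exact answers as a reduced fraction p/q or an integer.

N1=35 N2=16 achieved=35/102

design class (target 35/102): planetary set
Willis with ω_ring = 0: ω_arm/ω_sun = N1/(N1+N3); set equal to 35/102  ⇒  N3/N1 = 1/(35/102) − 1 = 67/35
N3 = N1 + 2·N2  ⇒  N2/N1 = (N3/N1 − 1)/2 = (67/35 − 1)/2 = 16/35
smallest multiple with N1 ≥ 12 and N2 ≥ 10: k = 1  ⇒  N1 = 1·35 = 35, N2 = 1·16 = 16 (N1 ≤ 40, N2 ≤ 30, N2 ≠ N1 ✓), N3 = 35 + 2·16 = 67
check: N1/(N1+N3) with N1 = 35, N3 = 67 gives 35/102; |achieved − target| = 0 ≤ 7/2040 ✓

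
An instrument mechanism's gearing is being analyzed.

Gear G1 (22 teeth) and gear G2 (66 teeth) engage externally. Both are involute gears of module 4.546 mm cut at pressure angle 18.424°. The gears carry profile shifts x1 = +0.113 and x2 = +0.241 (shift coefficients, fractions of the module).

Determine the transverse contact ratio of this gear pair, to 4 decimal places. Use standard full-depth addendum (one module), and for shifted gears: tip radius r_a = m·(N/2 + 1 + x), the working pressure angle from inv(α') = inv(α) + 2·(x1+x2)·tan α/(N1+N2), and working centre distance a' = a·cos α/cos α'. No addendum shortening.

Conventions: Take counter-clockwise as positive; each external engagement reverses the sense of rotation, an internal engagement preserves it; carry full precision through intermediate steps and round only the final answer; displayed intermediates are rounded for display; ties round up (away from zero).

class = single-mesh tooth geometry [involute pair 22T × 66T, m = 4.546]
base radii: r_b1 = 47.442878, r_b2 = 142.328634
tip radii: r_a1 = 55.065698, r_a2 = 155.659586
inv(α') = inv(18.424°) + 2·(+0.113+0.241)·tan α/(22+66) = 0.01424167  ⇒  α' = 19.70880°
a' = a·cos α / cos α' = 200.0240·cos 18.424°/cos 19.70880° = 201.580335
action lengths: √(r_a1²−r_b1²) = 27.953612, √(r_a2²−r_b2²) = 63.027508
base pitch p_b = π·m·cos α = 13.549654
CR = (27.953612 + 63.027508 − 201.580335·sin 19.70880°)/13.549654 = 1.697475
contact ratio ≈ 1.6975

1.6975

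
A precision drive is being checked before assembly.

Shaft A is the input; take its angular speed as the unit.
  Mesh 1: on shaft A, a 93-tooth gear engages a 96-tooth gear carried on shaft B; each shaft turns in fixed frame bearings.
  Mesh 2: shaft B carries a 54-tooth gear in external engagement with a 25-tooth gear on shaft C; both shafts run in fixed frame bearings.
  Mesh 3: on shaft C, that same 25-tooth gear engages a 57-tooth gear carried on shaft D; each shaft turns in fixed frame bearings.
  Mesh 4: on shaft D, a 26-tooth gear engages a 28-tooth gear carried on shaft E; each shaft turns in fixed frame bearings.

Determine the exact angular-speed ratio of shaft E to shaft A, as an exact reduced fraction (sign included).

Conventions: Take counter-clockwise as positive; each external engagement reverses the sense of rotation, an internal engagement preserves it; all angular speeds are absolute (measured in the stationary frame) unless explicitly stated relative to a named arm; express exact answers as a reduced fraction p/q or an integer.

3627/4256

class = fixed-axis compound train [4 meshes; 4 ratios multiply, 4 sense flips]
mesh 1 [93T→96T]: running ratio 31/32, sense −
mesh 2 [54T→25T]: running ratio 837/400, sense +
mesh 3 [25T→57T]: running ratio 279/304, sense −
mesh 4 [26T→28T]: running ratio 3627/4256, sense +
ω_out/ω_in = 3627/4256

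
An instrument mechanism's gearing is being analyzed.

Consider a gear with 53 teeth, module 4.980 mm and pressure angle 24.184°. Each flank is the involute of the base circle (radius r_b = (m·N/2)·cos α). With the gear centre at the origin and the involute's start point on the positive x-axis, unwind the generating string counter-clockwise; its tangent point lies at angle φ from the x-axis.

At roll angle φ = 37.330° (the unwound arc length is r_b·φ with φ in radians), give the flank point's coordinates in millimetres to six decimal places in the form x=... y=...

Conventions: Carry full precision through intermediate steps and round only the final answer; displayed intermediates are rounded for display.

single-mesh involute tooth geometry (53T wheel at module 4.980)
pitch radius r_p = m·N/2 = 4.980·53/2 = 131.970000
base radius r_b = r_p·cos α = 131.970000·cos 24.184° = 120.387594
roll angle φ = 37.330° = 0.65153141 rad
x = r_b·(cos φ + φ·sin φ) = 143.291077
y = r_b·(sin φ − φ·cos φ) = 10.634518

x=143.291077 y=10.634518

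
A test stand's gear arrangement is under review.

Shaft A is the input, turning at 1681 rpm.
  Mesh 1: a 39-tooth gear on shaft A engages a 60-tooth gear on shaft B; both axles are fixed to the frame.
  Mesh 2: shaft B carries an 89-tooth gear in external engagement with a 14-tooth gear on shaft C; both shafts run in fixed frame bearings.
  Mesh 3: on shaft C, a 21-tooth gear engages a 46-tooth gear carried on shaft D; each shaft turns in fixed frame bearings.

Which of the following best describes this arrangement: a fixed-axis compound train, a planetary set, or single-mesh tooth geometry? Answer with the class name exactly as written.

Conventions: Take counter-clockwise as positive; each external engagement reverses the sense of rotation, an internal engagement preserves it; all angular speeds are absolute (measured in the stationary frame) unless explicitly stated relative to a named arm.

fixed-axis compound train

topology: fixed-axis compound train — 3 meshes, A→D
classification: fixed-axis compound train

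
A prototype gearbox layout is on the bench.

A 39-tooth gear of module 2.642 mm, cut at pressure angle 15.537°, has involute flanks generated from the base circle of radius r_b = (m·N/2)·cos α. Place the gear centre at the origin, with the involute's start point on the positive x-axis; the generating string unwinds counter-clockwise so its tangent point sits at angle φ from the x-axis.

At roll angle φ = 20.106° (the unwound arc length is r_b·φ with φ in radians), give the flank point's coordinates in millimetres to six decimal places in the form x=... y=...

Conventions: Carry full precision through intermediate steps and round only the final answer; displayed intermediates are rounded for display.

recognized (one wheel, involute flank): single-mesh tooth geometry, m = 2.642, N = 39
pitch radius r_p = m·N/2 = 2.642·39/2 = 51.519000
base radius r_b = r_p·cos α = 51.519000·cos 15.537° = 49.636376
roll angle φ = 20.106° = 0.35091590 rad
x = r_b·(cos φ + φ·sin φ) = 52.599093
y = r_b·(sin φ − φ·cos φ) = 0.706205

x=52.599093 y=0.706205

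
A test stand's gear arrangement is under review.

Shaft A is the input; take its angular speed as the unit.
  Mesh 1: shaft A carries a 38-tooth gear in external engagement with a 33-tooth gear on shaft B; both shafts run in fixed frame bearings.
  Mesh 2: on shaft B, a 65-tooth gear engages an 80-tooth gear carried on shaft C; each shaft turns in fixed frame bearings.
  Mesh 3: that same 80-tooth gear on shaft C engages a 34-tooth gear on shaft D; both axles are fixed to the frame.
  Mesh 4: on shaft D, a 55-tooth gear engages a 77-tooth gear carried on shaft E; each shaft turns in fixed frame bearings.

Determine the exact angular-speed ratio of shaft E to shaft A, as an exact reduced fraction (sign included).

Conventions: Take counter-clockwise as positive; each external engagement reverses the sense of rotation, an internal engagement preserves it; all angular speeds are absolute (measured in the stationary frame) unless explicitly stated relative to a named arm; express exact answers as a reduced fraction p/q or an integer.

6175/3927

class = fixed-axis compound train [4 meshes; 4 ratios multiply, 4 sense flips]
mesh 1 [38T→33T]: running ratio 38/33, sense −
mesh 2 [65T→80T]: running ratio 247/264, sense +
mesh 3 [80T→34T]: running ratio 1235/561, sense −
mesh 4 [55T→77T]: running ratio 6175/3927, sense +
ω_out/ω_in = 6175/3927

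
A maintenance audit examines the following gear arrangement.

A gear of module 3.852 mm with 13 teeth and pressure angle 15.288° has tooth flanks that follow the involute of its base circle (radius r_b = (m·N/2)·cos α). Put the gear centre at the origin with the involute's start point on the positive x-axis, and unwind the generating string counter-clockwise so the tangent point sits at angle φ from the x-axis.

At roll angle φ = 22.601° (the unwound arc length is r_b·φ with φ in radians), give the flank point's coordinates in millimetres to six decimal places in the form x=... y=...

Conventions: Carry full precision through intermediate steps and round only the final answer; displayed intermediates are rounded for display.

x=25.958532 y=0.486490

recognized (one wheel, involute flank): single-mesh tooth geometry, m = 3.852, N = 13
pitch radius r_p = m·N/2 = 3.852·13/2 = 25.038000
base radius r_b = r_p·cos α = 25.038000·cos 15.288° = 24.151972
roll angle φ = 22.601° = 0.39446186 rad
x = r_b·(cos φ + φ·sin φ) = 25.958532
y = r_b·(sin φ − φ·cos φ) = 0.486490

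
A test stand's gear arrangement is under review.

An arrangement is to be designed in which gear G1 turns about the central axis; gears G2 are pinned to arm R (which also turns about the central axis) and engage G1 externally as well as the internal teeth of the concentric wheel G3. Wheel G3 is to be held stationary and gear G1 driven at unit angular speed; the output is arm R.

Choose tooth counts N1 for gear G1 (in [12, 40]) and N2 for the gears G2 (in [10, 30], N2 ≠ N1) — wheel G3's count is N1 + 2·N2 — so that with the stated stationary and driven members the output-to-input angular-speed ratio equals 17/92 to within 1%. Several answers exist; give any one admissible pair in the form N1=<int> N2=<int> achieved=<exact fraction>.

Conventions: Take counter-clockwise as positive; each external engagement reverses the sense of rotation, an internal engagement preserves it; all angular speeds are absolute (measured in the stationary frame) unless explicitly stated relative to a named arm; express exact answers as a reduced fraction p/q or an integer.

N1=17 N2=29 achieved=17/92

class = planetary set [ratio 17/92 wanted; Willis about the carrier]
Willis with ω_ring = 0: ω_arm/ω_sun = N1/(N1+N3); set equal to 17/92  ⇒  N3/N1 = 1/(17/92) − 1 = 75/17
N3 = N1 + 2·N2  ⇒  N2/N1 = (N3/N1 − 1)/2 = (75/17 − 1)/2 = 29/17
smallest multiple with N1 ≥ 12 and N2 ≥ 10: k = 1  ⇒  N1 = 1·17 = 17, N2 = 1·29 = 29 (N1 ≤ 40, N2 ≤ 30, N2 ≠ N1 ✓), N3 = 17 + 2·29 = 75
check: N1/(N1+N3) with N1 = 17, N3 = 75 gives 17/92; |achieved − target| = 0 ≤ 17/9200 ✓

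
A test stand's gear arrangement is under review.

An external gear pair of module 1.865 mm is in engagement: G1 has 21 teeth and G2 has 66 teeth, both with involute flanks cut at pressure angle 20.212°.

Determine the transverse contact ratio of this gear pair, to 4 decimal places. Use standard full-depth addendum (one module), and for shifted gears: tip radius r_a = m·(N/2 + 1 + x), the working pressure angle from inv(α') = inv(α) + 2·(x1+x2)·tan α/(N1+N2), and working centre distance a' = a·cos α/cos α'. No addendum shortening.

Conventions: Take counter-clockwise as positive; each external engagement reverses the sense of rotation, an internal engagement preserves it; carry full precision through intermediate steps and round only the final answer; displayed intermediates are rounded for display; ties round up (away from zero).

1.6742

single-mesh involute tooth geometry (21T engaging 66T at module 1.865)
base radii: r_b1 = 18.376623, r_b2 = 57.755101
tip radii: r_a1 = 21.447500, r_a2 = 63.410000
no profile shift: α' = α, a' = a
action lengths: √(r_a1²−r_b1²) = 11.058706, √(r_a2²−r_b2²) = 26.175875
base pitch p_b = π·m·cos α = 5.498273
CR = (11.058706 + 26.175875 − 81.127500·sin 20.21200°)/5.498273 = 1.674245
contact ratio ≈ 1.6742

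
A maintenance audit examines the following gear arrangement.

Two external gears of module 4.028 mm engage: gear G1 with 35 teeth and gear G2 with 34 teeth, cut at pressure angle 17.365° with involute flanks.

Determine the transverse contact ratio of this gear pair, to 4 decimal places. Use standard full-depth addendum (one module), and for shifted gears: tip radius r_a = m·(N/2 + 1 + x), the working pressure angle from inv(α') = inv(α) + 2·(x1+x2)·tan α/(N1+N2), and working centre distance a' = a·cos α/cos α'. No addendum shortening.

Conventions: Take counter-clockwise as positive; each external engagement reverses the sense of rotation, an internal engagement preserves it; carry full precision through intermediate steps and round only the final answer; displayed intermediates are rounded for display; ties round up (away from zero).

class = single-mesh tooth geometry [involute pair 35T × 34T, m = 4.028]
base radii: r_b1 = 67.277265, r_b2 = 65.355057
tip radii: r_a1 = 74.518000, r_a2 = 72.504000
no profile shift: α' = α, a' = a
action lengths: √(r_a1²−r_b1²) = 32.042190, √(r_a2²−r_b2²) = 31.393415
base pitch p_b = π·m·cos α = 12.077586
CR = (32.042190 + 31.393415 − 138.966000·sin 17.36500°)/12.077586 = 1.818254
contact ratio ≈ 1.8183

1.8183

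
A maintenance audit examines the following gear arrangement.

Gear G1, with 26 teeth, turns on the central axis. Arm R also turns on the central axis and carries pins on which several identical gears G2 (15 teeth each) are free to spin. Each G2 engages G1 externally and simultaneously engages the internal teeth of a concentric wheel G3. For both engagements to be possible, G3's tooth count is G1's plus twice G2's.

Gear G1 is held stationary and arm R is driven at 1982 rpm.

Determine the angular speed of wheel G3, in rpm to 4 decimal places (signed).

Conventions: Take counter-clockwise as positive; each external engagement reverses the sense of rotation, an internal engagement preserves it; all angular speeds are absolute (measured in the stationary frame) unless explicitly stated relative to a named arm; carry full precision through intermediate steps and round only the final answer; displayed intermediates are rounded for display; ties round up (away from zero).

class = planetary set [G3 = 26+2·15 = 56; Willis about the carrier]
normalise by the input: solve with ω_arm = 1, then scale by 1982 rpm
ring teeth: 26 + 2·15 = 56
26(ω_sun−ω_arm) = −56(ω_ring−ω_arm),  ω_sun = 0, ω_arm = 1
ω_ring = 1 − (26/56)(0−1) = 41/28
scale: ω_ring = 41/28 × 1982 rpm = +2902.2143 rpm

+2902.2143 rpm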